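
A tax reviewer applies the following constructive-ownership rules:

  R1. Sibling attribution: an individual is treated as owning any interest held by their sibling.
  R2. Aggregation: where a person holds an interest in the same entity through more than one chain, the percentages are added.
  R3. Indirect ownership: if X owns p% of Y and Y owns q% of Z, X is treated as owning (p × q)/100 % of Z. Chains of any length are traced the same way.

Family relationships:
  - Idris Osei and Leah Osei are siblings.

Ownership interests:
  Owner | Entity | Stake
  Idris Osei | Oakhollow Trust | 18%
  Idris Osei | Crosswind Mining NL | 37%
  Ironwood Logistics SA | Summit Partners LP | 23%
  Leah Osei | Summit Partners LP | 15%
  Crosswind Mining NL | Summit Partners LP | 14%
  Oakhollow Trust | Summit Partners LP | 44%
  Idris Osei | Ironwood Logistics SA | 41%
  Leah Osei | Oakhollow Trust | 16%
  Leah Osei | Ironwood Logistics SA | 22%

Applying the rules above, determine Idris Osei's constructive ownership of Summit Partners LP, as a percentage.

By sibling attribution (R1), Idris Osei is treated as also owning Leah Osei's interest in Oakhollow Trust, giving 18% + 16% = 34%.
By sibling attribution (R1), Idris Osei is treated as also owning Leah Osei's interest in Ironwood Logistics SA, giving 41% + 22% = 63%.
By sibling attribution (R1), Idris Osei is treated as owning Leah Osei's 15% interest in Summit Partners LP.
Chain via Oakhollow Trust (R3): 34% × 44% = 14.96% of Summit Partners LP.
Chain via Crosswind Mining NL (R3): 37% × 14% = 5.18% of Summit Partners LP.
Chain via Ironwood Logistics SA (R3): 63% × 23% = 14.49% of Summit Partners LP.
Direct interest in Summit Partners LP: 15%.
Aggregating (R2): 14.96% + 5.18% + 14.49% + 15% = 49.63%.

49.63%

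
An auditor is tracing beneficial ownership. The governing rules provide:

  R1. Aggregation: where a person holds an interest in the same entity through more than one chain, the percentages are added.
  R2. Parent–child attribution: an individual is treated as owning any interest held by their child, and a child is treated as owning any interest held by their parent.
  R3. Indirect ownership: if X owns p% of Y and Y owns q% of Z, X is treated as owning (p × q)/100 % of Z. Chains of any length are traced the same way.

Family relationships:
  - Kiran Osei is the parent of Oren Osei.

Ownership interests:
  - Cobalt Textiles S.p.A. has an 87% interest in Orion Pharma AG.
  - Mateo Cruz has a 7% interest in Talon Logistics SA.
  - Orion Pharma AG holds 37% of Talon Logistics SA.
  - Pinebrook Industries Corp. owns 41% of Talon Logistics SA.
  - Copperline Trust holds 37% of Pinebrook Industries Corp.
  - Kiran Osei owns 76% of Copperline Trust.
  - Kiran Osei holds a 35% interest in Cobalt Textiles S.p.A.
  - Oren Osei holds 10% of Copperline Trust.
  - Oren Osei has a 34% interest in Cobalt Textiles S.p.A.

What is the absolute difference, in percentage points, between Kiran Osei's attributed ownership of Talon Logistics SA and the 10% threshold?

By parent–child attribution (R2), Kiran Osei is treated as also owning Oren Osei's interest in Cobalt Textiles S.p.A, giving 35% + 34% = 69%.
By parent–child attribution (R2), Kiran Osei is treated as also owning Oren Osei's interest in Copperline Trust, giving 76% + 10% = 86%.
Chain via Cobalt Textiles S.p.A. → Orion Pharma AG (R3): 69% × 87% × 37% = 22.2111% of Talon Logistics SA.
Chain via Copperline Trust → Pinebrook Industries Corp. (R3): 86% × 37% × 41% = 13.0462% of Talon Logistics SA.
Aggregating (R1): 22.2111% + 13.0462% = 35.2573%.
35.2573% exceeds the 10% threshold by 25.2573 percentage points.

25.2573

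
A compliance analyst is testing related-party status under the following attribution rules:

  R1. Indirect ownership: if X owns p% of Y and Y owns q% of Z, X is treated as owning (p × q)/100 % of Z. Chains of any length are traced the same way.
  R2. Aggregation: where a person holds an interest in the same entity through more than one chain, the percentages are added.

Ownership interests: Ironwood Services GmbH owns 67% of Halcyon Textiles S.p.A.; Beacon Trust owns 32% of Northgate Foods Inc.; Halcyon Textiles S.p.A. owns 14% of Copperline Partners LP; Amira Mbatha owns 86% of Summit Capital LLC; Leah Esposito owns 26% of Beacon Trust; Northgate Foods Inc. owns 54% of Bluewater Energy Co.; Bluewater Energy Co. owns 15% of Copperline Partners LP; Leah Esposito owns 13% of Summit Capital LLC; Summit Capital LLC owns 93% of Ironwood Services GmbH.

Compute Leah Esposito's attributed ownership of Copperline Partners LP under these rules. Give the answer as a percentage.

1.807962%

Chain via Beacon Trust → Northgate Foods Inc. → Bluewater Energy Co. (R1): 26% × 32% × 54% × 15% = 0.67392% of Copperline Partners LP.
Chain via Summit Capital LLC → Ironwood Services GmbH → Halcyon Textiles S.p.A. (R1): 13% × 93% × 67% × 14% = 1.134042% of Copperline Partners LP.
Aggregating (R2): 0.67392% + 1.134042% = 1.807962%.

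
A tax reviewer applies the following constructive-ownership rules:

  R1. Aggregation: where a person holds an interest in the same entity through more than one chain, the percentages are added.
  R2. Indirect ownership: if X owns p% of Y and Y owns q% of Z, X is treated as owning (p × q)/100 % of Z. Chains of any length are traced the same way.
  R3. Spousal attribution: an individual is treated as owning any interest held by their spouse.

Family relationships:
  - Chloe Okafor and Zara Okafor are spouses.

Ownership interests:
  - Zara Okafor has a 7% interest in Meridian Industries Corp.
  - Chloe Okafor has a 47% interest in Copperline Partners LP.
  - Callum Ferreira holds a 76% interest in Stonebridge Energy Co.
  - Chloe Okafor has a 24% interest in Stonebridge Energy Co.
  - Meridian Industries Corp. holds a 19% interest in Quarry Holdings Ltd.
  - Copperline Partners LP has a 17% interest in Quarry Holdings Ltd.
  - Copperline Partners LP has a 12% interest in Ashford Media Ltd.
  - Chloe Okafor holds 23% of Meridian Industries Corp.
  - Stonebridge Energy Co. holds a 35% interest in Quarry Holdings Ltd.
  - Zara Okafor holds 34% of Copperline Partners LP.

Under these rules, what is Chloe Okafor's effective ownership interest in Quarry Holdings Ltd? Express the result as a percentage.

27.87%

By spousal attribution (R3), Chloe Okafor is treated as also owning Zara Okafor's interest in Copperline Partners LP, giving 47% + 34% = 81%.
By spousal attribution (R3), Chloe Okafor is treated as also owning Zara Okafor's interest in Meridian Industries Corp, giving 23% + 7% = 30%.
Chain via Copperline Partners LP (R2): 81% × 17% = 13.77% of Quarry Holdings Ltd.
Chain via Stonebridge Energy Co. (R2): 24% × 35% = 8.4% of Quarry Holdings Ltd.
Chain via Meridian Industries Corp. (R2): 30% × 19% = 5.7% of Quarry Holdings Ltd.
Aggregating (R1): 13.77% + 8.4% + 5.7% = 27.87%.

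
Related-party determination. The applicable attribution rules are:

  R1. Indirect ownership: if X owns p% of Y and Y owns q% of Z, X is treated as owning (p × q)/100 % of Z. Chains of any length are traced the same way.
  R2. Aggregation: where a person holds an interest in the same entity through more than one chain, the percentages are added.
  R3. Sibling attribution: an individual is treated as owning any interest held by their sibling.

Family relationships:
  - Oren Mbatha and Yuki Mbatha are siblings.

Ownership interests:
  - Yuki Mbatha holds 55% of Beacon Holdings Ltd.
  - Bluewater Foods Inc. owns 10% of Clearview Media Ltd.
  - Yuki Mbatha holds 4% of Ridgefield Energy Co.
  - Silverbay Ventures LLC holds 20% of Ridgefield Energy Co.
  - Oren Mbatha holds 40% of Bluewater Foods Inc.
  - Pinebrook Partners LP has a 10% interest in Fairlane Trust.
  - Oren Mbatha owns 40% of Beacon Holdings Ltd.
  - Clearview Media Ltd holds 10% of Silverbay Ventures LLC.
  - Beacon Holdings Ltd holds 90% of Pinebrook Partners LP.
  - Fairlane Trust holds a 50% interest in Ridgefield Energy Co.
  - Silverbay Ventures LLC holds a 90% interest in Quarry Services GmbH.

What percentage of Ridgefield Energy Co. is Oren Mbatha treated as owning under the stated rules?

8.355%

By sibling attribution (R3), Oren Mbatha is treated as also owning Yuki Mbatha's interest in Beacon Holdings Ltd, giving 40% + 55% = 95%.
By sibling attribution (R3), Oren Mbatha is treated as owning Yuki Mbatha's 4% interest in Ridgefield Energy Co.
Chain via Beacon Holdings Ltd → Pinebrook Partners LP → Fairlane Trust (R1): 95% × 90% × 10% × 50% = 4.275% of Ridgefield Energy Co.
Chain via Bluewater Foods Inc. → Clearview Media Ltd → Silverbay Ventures LLC (R1): 40% × 10% × 10% × 20% = 0.08% of Ridgefield Energy Co.
Direct interest in Ridgefield Energy Co: 4%.
Aggregating (R2): 4.275% + 0.08% + 4% = 8.355%.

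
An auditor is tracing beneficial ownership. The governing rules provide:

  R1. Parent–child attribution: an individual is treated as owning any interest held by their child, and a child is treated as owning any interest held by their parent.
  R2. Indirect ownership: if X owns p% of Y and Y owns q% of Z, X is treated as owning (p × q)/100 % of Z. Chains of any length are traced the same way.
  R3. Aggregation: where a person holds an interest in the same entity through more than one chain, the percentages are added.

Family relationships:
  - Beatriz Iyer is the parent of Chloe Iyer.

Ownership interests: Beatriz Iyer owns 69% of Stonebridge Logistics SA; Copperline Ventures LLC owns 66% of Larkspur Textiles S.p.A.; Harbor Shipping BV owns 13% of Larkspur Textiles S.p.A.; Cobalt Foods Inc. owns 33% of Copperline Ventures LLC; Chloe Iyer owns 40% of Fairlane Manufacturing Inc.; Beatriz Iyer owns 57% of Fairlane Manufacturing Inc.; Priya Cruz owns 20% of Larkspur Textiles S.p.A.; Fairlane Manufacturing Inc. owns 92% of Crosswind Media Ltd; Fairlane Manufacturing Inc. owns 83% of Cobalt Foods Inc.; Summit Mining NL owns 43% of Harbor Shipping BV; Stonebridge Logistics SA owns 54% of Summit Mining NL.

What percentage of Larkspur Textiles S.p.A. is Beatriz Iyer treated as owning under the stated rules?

By parent–child attribution (R1), Beatriz Iyer is treated as also owning Chloe Iyer's interest in Fairlane Manufacturing Inc, giving 57% + 40% = 97%.
Chain via Fairlane Manufacturing Inc. → Cobalt Foods Inc. → Copperline Ventures LLC (R2): 97% × 83% × 33% × 66% = 17.535078% of Larkspur Textiles S.p.A.
Chain via Stonebridge Logistics SA → Summit Mining NL → Harbor Shipping BV (R2): 69% × 54% × 43% × 13% = 2.082834% of Larkspur Textiles S.p.A.
Aggregating (R3): 17.535078% + 2.082834% = 19.617912%.

19.617912%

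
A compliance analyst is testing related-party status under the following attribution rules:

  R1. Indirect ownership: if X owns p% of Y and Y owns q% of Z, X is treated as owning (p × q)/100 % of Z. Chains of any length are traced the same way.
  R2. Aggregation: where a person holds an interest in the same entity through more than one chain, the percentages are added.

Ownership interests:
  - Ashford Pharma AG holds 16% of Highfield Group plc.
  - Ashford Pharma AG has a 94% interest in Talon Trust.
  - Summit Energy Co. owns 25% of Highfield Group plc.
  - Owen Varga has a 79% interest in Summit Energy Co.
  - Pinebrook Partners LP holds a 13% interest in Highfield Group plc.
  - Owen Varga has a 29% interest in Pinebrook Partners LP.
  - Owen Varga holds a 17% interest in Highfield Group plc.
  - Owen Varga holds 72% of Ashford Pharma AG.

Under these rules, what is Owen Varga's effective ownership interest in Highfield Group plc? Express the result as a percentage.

52.04%

Chain via Ashford Pharma AG (R1): 72% × 16% = 11.52% of Highfield Group plc.
Chain via Summit Energy Co. (R1): 79% × 25% = 19.75% of Highfield Group plc.
Chain via Pinebrook Partners LP (R1): 29% × 13% = 3.77% of Highfield Group plc.
Direct interest in Highfield Group plc: 17%.
Aggregating (R2): 11.52% + 19.75% + 3.77% + 17% = 52.04%.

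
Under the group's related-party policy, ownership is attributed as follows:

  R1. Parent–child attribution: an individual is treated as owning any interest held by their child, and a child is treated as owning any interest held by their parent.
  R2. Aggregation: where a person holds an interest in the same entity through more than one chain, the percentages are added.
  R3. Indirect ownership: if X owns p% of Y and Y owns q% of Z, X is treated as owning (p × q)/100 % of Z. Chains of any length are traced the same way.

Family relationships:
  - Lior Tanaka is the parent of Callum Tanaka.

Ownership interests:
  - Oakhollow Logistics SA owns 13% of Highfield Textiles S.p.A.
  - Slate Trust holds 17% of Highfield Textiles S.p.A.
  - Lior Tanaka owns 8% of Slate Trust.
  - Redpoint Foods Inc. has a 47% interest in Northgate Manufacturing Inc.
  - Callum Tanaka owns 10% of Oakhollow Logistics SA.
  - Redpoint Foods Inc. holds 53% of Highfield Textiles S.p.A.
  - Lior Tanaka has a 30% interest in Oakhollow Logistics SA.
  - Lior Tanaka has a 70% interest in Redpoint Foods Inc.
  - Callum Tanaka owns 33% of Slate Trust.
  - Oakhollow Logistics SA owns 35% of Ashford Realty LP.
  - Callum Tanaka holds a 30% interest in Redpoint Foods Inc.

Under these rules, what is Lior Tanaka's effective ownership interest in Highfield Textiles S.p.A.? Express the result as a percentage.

65.17%

By parent–child attribution (R1), Lior Tanaka is treated as also owning Callum Tanaka's interest in Redpoint Foods Inc, giving 70% + 30% = 100%.
By parent–child attribution (R1), Lior Tanaka is treated as also owning Callum Tanaka's interest in Oakhollow Logistics SA, giving 30% + 10% = 40%.
By parent–child attribution (R1), Lior Tanaka is treated as also owning Callum Tanaka's interest in Slate Trust, giving 8% + 33% = 41%.
Chain via Redpoint Foods Inc. (R3): 100% × 53% = 53% of Highfield Textiles S.p.A.
Chain via Oakhollow Logistics SA (R3): 40% × 13% = 5.2% of Highfield Textiles S.p.A.
Chain via Slate Trust (R3): 41% × 17% = 6.97% of Highfield Textiles S.p.A.
Aggregating (R2): 53% + 5.2% + 6.97% = 65.17%.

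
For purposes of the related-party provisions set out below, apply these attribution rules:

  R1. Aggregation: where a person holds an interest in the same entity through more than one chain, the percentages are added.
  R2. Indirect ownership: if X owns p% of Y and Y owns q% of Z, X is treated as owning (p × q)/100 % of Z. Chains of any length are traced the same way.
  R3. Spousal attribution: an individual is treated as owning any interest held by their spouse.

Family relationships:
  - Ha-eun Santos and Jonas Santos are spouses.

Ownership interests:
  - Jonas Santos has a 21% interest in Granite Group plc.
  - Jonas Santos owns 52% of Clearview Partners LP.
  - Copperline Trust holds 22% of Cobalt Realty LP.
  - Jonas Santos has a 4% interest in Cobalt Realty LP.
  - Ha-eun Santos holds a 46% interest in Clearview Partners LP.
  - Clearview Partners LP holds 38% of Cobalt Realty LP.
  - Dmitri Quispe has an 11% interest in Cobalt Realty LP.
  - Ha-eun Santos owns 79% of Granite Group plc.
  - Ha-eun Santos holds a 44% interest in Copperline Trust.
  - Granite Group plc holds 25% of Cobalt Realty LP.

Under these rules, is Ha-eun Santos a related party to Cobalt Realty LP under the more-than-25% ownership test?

Yes

By spousal attribution (R3), Ha-eun Santos is treated as also owning Jonas Santos's interest in Granite Group plc, giving 79% + 21% = 100%.
By spousal attribution (R3), Ha-eun Santos is treated as also owning Jonas Santos's interest in Clearview Partners LP, giving 46% + 52% = 98%.
By spousal attribution (R3), Ha-eun Santos is treated as owning Jonas Santos's 4% interest in Cobalt Realty LP.
Chain via Copperline Trust (R2): 44% × 22% = 9.68% of Cobalt Realty LP.
Chain via Granite Group plc (R2): 100% × 25% = 25% of Cobalt Realty LP.
Chain via Clearview Partners LP (R2): 98% × 38% = 37.24% of Cobalt Realty LP.
Direct interest in Cobalt Realty LP: 4%.
Aggregating (R1): 9.68% + 25% + 37.24% + 4% = 75.92%.
75.92% exceeds the 25% threshold, so Ha-eun is a related party to Cobalt Realty LP.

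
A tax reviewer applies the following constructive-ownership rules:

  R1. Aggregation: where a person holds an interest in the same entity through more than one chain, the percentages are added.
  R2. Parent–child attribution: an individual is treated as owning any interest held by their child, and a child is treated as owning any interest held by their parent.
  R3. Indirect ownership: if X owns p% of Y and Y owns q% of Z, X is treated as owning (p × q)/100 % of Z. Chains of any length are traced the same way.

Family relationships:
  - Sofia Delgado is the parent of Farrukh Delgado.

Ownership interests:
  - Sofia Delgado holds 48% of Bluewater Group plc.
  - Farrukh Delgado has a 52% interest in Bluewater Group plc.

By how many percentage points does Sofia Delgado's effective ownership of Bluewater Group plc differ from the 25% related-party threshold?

By parent–child attribution (R2), Sofia Delgado is treated as also owning Farrukh Delgado's interest in Bluewater Group plc, giving 48% + 52% = 100%.
Direct interest in Bluewater Group plc: 100%.
100% exceeds the 25% threshold by 75 percentage points.

75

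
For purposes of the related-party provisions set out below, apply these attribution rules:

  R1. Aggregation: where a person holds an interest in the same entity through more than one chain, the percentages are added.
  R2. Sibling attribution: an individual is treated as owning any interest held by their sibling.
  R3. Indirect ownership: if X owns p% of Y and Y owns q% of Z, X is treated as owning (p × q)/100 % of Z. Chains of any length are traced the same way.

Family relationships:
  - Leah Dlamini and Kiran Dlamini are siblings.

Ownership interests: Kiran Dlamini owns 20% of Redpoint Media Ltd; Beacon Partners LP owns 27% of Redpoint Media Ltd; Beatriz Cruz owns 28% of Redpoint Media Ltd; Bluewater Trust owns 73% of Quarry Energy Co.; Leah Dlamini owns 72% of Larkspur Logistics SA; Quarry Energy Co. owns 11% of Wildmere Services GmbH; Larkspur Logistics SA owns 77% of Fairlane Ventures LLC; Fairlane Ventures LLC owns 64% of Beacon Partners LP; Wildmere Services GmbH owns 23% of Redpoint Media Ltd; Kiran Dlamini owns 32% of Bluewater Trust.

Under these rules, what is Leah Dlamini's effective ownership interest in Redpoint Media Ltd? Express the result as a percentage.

By sibling attribution (R2), Leah Dlamini is treated as owning Kiran Dlamini's 32% interest in Bluewater Trust.
By sibling attribution (R2), Leah Dlamini is treated as owning Kiran Dlamini's 20% interest in Redpoint Media Ltd.
Chain via Larkspur Logistics SA → Fairlane Ventures LLC → Beacon Partners LP (R3): 72% × 77% × 64% × 27% = 9.580032% of Redpoint Media Ltd.
Chain via Bluewater Trust → Quarry Energy Co. → Wildmere Services GmbH (R3): 32% × 73% × 11% × 23% = 0.591008% of Redpoint Media Ltd.
Direct interest in Redpoint Media Ltd: 20%.
Aggregating (R1): 9.580032% + 0.591008% + 20% = 30.17104%.

30.17104%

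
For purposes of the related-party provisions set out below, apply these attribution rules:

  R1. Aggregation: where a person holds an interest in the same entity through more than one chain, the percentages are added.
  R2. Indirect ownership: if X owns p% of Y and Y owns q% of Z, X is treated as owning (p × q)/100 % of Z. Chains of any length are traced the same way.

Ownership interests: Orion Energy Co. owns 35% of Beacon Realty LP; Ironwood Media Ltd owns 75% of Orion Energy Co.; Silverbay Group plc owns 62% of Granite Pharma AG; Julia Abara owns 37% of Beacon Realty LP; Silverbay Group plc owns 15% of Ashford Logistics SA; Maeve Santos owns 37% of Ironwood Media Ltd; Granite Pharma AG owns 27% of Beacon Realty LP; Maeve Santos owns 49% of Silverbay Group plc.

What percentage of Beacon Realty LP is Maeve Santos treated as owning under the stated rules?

Chain via Ironwood Media Ltd → Orion Energy Co. (R2): 37% × 75% × 35% = 9.7125% of Beacon Realty LP.
Chain via Silverbay Group plc → Granite Pharma AG (R2): 49% × 62% × 27% = 8.2026% of Beacon Realty LP.
Aggregating (R1): 9.7125% + 8.2026% = 17.9151%.

17.9151%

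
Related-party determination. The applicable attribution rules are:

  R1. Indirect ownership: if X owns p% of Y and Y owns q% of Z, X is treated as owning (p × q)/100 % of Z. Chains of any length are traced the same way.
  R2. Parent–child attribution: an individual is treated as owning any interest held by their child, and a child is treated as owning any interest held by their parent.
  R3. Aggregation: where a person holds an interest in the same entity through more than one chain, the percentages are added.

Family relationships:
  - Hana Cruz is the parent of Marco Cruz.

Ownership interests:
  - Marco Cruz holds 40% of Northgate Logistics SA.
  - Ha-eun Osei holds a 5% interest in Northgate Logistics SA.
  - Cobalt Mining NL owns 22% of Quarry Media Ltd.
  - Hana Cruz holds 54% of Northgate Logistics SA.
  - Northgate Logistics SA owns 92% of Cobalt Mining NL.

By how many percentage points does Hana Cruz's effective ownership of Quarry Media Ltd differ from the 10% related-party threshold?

9.0256

By parent–child attribution (R2), Hana Cruz is treated as also owning Marco Cruz's interest in Northgate Logistics SA, giving 54% + 40% = 94%.
Chain via Northgate Logistics SA → Cobalt Mining NL (R1): 94% × 92% × 22% = 19.0256% of Quarry Media Ltd.
19.0256% exceeds the 10% threshold by 9.0256 percentage points.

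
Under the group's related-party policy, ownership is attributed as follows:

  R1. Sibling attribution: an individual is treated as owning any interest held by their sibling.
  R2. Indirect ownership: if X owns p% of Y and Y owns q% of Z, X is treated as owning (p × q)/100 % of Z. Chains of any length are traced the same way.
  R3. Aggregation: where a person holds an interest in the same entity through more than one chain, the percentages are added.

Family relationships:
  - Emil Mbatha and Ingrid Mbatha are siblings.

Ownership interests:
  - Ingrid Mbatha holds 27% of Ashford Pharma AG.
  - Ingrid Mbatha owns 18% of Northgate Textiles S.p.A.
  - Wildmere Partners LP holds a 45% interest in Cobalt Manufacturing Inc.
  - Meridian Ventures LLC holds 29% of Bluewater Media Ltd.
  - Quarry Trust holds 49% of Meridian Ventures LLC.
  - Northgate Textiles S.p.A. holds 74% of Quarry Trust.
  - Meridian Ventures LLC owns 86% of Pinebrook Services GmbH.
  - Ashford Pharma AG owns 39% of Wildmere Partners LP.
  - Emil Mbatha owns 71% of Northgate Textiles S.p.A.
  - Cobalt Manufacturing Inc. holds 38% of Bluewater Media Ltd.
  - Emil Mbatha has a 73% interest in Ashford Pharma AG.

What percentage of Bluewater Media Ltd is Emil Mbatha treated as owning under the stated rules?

By sibling attribution (R1), Emil Mbatha is treated as also owning Ingrid Mbatha's interest in Northgate Textiles S.p.A, giving 71% + 18% = 89%.
By sibling attribution (R1), Emil Mbatha is treated as also owning Ingrid Mbatha's interest in Ashford Pharma AG, giving 73% + 27% = 100%.
Chain via Northgate Textiles S.p.A. → Quarry Trust → Meridian Ventures LLC (R2): 89% × 74% × 49% × 29% = 9.358706% of Bluewater Media Ltd.
Chain via Ashford Pharma AG → Wildmere Partners LP → Cobalt Manufacturing Inc. (R2): 100% × 39% × 45% × 38% = 6.669% of Bluewater Media Ltd.
Aggregating (R3): 9.358706% + 6.669% = 16.027706%.

16.027706%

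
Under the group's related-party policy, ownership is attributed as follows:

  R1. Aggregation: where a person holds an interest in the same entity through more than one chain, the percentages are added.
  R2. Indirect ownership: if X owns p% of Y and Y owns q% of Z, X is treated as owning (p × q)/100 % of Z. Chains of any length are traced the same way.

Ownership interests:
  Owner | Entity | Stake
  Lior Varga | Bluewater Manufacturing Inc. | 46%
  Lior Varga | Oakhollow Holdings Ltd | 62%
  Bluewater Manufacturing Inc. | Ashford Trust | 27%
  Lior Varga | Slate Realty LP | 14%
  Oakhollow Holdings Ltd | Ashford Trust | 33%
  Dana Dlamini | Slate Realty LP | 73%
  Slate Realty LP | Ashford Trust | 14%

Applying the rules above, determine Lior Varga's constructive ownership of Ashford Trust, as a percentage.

Chain via Slate Realty LP (R2): 14% × 14% = 1.96% of Ashford Trust.
Chain via Bluewater Manufacturing Inc. (R2): 46% × 27% = 12.42% of Ashford Trust.
Chain via Oakhollow Holdings Ltd (R2): 62% × 33% = 20.46% of Ashford Trust.
Aggregating (R1): 1.96% + 12.42% + 20.46% = 34.84%.

34.84%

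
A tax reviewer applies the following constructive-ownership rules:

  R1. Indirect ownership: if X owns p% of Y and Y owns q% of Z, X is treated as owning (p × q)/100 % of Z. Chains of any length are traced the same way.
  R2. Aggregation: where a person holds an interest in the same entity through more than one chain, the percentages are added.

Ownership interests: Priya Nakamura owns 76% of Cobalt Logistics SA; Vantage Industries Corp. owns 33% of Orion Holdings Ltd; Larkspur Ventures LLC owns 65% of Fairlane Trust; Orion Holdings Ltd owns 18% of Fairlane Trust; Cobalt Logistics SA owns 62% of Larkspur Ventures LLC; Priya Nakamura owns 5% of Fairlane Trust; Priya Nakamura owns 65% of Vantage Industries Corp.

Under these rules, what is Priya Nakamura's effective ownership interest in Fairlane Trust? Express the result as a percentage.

Chain via Cobalt Logistics SA → Larkspur Ventures LLC (R1): 76% × 62% × 65% = 30.628% of Fairlane Trust.
Chain via Vantage Industries Corp. → Orion Holdings Ltd (R1): 65% × 33% × 18% = 3.861% of Fairlane Trust.
Direct interest in Fairlane Trust: 5%.
Aggregating (R2): 30.628% + 3.861% + 5% = 39.489%.

39.489%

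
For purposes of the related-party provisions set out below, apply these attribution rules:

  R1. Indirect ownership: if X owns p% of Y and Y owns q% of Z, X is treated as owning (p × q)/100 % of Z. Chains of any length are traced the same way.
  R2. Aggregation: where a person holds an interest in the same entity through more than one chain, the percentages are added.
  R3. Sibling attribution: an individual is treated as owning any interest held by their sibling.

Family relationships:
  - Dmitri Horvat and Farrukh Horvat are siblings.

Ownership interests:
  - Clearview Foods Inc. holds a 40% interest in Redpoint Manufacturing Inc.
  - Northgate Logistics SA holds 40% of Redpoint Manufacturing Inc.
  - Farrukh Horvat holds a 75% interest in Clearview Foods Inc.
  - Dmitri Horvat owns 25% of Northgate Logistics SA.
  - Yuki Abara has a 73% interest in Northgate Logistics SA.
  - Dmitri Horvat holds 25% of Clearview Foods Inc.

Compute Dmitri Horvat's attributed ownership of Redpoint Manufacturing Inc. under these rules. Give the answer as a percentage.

50%

By sibling attribution (R3), Dmitri Horvat is treated as also owning Farrukh Horvat's interest in Clearview Foods Inc, giving 25% + 75% = 100%.
Chain via Clearview Foods Inc. (R1): 100% × 40% = 40% of Redpoint Manufacturing Inc.
Chain via Northgate Logistics SA (R1): 25% × 40% = 10% of Redpoint Manufacturing Inc.
Aggregating (R2): 40% + 10% = 50%.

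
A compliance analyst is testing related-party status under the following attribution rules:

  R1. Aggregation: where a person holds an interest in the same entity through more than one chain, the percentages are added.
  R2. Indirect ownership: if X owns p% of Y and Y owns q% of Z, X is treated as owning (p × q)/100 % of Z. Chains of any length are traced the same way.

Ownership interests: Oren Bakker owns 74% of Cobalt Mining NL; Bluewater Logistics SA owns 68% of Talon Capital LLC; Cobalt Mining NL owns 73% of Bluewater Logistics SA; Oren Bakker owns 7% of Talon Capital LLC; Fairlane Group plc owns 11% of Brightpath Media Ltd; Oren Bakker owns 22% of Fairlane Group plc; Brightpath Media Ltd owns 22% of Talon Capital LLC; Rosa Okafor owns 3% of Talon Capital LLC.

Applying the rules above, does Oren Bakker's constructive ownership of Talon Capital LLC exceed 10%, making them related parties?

Yes

Chain via Cobalt Mining NL → Bluewater Logistics SA (R2): 74% × 73% × 68% = 36.7336% of Talon Capital LLC.
Chain via Fairlane Group plc → Brightpath Media Ltd (R2): 22% × 11% × 22% = 0.5324% of Talon Capital LLC.
Direct interest in Talon Capital LLC: 7%.
Aggregating (R1): 36.7336% + 0.5324% + 7% = 44.266%.
44.266% exceeds the 10% threshold, so Oren is a related party to Talon Capital LLC.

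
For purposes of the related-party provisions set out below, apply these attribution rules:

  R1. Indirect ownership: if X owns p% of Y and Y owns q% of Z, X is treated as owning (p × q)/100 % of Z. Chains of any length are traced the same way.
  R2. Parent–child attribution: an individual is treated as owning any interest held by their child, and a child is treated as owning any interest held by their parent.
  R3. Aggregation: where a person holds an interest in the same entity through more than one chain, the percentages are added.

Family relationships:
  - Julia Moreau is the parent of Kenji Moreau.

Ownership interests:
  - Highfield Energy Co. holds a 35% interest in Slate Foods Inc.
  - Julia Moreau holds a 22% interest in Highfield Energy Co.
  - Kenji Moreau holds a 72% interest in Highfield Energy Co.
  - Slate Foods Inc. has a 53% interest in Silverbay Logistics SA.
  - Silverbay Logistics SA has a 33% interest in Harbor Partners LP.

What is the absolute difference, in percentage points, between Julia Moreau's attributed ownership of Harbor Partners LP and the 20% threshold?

By parent–child attribution (R2), Julia Moreau is treated as also owning Kenji Moreau's interest in Highfield Energy Co, giving 22% + 72% = 94%.
Chain via Highfield Energy Co. → Slate Foods Inc. → Silverbay Logistics SA (R1): 94% × 35% × 53% × 33% = 5.75421% of Harbor Partners LP.
5.75421% falls short of the 20% threshold by 14.24579 percentage points.

14.24579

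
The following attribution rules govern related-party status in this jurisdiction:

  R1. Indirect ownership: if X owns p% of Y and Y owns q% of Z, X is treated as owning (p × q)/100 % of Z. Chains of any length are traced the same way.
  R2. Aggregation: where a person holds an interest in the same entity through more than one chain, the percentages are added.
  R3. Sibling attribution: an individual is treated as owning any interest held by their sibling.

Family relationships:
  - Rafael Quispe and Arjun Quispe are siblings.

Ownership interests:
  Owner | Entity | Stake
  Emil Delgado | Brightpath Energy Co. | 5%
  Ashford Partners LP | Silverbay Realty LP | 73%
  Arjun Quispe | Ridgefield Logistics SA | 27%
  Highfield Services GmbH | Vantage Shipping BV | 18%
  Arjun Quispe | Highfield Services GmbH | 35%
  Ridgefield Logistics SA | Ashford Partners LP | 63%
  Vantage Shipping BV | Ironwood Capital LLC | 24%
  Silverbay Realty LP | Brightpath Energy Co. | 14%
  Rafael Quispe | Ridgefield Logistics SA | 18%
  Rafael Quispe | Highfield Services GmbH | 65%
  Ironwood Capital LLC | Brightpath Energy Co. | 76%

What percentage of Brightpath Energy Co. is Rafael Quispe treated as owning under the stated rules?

By sibling attribution (R3), Rafael Quispe is treated as also owning Arjun Quispe's interest in Ridgefield Logistics SA, giving 18% + 27% = 45%.
By sibling attribution (R3), Rafael Quispe is treated as also owning Arjun Quispe's interest in Highfield Services GmbH, giving 65% + 35% = 100%.
Chain via Ridgefield Logistics SA → Ashford Partners LP → Silverbay Realty LP (R1): 45% × 63% × 73% × 14% = 2.89737% of Brightpath Energy Co.
Chain via Highfield Services GmbH → Vantage Shipping BV → Ironwood Capital LLC (R1): 100% × 18% × 24% × 76% = 3.2832% of Brightpath Energy Co.
Aggregating (R2): 2.89737% + 3.2832% = 6.18057%.

6.18057%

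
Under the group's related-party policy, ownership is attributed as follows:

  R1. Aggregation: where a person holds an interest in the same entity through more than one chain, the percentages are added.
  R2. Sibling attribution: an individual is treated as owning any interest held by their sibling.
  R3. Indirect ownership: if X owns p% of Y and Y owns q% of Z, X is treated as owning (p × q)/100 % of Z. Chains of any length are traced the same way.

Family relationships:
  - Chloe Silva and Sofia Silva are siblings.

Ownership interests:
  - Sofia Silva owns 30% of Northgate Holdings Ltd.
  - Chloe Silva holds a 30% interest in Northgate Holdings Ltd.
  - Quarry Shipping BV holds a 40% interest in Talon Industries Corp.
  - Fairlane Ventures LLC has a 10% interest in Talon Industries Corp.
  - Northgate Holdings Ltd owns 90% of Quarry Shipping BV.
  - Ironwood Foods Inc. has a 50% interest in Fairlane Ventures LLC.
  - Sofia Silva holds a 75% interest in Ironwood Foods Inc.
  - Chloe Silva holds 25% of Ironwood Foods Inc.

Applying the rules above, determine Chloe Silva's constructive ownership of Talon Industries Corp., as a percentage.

By sibling attribution (R2), Chloe Silva is treated as also owning Sofia Silva's interest in Ironwood Foods Inc, giving 25% + 75% = 100%.
By sibling attribution (R2), Chloe Silva is treated as also owning Sofia Silva's interest in Northgate Holdings Ltd, giving 30% + 30% = 60%.
Chain via Ironwood Foods Inc. → Fairlane Ventures LLC (R3): 100% × 50% × 10% = 5% of Talon Industries Corp.
Chain via Northgate Holdings Ltd → Quarry Shipping BV (R3): 60% × 90% × 40% = 21.6% of Talon Industries Corp.
Aggregating (R1): 5% + 21.6% = 26.6%.

26.6%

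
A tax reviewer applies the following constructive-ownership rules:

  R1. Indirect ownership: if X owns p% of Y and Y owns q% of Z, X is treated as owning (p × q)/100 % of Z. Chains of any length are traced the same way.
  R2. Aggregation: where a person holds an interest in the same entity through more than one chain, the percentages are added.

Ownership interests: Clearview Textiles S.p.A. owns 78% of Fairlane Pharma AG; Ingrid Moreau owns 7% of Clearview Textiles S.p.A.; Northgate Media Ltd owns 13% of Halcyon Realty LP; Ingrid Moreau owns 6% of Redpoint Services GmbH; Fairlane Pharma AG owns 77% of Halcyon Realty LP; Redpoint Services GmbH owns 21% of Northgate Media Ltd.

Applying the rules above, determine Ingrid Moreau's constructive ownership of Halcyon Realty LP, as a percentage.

4.368%

Chain via Clearview Textiles S.p.A. → Fairlane Pharma AG (R1): 7% × 78% × 77% = 4.2042% of Halcyon Realty LP.
Chain via Redpoint Services GmbH → Northgate Media Ltd (R1): 6% × 21% × 13% = 0.1638% of Halcyon Realty LP.
Aggregating (R2): 4.2042% + 0.1638% = 4.368%.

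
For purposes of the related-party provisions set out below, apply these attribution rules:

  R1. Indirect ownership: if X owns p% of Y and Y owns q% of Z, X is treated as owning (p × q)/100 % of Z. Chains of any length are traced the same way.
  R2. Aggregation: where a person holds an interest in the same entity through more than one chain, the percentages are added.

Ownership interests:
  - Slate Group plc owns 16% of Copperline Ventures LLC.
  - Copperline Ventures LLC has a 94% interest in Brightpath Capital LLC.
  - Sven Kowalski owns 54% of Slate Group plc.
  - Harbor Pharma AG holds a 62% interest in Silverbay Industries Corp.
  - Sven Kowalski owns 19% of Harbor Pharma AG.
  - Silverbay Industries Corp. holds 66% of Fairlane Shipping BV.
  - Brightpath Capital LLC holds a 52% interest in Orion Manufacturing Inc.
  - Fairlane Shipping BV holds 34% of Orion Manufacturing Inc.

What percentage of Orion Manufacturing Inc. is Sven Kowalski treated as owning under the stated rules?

6.866664%

Chain via Harbor Pharma AG → Silverbay Industries Corp. → Fairlane Shipping BV (R1): 19% × 62% × 66% × 34% = 2.643432% of Orion Manufacturing Inc.
Chain via Slate Group plc → Copperline Ventures LLC → Brightpath Capital LLC (R1): 54% × 16% × 94% × 52% = 4.223232% of Orion Manufacturing Inc.
Aggregating (R2): 2.643432% + 4.223232% = 6.866664%.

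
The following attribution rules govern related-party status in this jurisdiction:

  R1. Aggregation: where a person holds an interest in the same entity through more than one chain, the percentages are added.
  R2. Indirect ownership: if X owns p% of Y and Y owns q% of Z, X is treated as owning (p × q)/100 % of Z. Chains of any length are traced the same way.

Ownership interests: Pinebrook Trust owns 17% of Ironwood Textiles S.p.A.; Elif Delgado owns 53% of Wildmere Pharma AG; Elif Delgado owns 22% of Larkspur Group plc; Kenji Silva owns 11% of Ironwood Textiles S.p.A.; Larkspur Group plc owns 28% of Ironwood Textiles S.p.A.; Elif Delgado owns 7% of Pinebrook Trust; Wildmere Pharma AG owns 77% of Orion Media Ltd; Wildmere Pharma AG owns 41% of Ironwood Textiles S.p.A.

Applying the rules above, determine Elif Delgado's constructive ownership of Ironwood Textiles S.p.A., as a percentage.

Chain via Larkspur Group plc (R2): 22% × 28% = 6.16% of Ironwood Textiles S.p.A.
Chain via Wildmere Pharma AG (R2): 53% × 41% = 21.73% of Ironwood Textiles S.p.A.
Chain via Pinebrook Trust (R2): 7% × 17% = 1.19% of Ironwood Textiles S.p.A.
Aggregating (R1): 6.16% + 21.73% + 1.19% = 29.08%.

29.08%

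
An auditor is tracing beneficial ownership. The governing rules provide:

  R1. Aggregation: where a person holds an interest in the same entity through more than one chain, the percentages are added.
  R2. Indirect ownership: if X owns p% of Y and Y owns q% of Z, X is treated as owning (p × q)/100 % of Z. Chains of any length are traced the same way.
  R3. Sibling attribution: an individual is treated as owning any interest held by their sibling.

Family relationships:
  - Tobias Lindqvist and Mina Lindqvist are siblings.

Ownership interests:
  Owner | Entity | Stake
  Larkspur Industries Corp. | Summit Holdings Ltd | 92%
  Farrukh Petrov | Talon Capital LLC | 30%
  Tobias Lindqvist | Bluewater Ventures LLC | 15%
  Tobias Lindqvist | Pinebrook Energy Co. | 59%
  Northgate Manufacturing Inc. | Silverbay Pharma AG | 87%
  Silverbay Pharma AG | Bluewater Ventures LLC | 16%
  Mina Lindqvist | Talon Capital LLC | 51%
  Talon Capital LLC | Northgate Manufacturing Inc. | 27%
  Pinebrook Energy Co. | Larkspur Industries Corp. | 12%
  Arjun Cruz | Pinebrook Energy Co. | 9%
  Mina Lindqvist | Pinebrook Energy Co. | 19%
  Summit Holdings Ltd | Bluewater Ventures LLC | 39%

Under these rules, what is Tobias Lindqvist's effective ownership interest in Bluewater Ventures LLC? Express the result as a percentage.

By sibling attribution (R3), Tobias Lindqvist is treated as also owning Mina Lindqvist's interest in Pinebrook Energy Co, giving 59% + 19% = 78%.
By sibling attribution (R3), Tobias Lindqvist is treated as owning Mina Lindqvist's 51% interest in Talon Capital LLC.
Chain via Pinebrook Energy Co. → Larkspur Industries Corp. → Summit Holdings Ltd (R2): 78% × 12% × 92% × 39% = 3.358368% of Bluewater Ventures LLC.
Direct interest in Bluewater Ventures LLC: 15%.
Chain via Talon Capital LLC → Northgate Manufacturing Inc. → Silverbay Pharma AG (R2): 51% × 27% × 87% × 16% = 1.916784% of Bluewater Ventures LLC.
Aggregating (R1): 3.358368% + 15% + 1.916784% = 20.275152%.

20.275152%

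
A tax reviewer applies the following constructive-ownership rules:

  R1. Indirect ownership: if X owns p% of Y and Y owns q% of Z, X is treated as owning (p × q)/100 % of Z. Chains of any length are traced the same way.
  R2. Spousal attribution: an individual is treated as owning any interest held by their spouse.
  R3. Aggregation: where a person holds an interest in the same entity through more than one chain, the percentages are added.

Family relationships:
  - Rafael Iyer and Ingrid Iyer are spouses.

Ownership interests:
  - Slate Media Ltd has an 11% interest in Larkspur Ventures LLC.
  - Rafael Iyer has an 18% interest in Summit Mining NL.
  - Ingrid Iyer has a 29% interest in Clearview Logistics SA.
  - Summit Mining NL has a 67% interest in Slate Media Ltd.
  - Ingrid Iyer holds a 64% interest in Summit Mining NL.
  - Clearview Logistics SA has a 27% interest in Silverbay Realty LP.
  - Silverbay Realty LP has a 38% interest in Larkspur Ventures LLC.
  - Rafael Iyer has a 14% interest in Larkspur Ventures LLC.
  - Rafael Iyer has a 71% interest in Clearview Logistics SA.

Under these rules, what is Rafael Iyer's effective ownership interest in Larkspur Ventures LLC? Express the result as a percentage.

By spousal attribution (R2), Rafael Iyer is treated as also owning Ingrid Iyer's interest in Clearview Logistics SA, giving 71% + 29% = 100%.
By spousal attribution (R2), Rafael Iyer is treated as also owning Ingrid Iyer's interest in Summit Mining NL, giving 18% + 64% = 82%.
Chain via Clearview Logistics SA → Silverbay Realty LP (R1): 100% × 27% × 38% = 10.26% of Larkspur Ventures LLC.
Chain via Summit Mining NL → Slate Media Ltd (R1): 82% × 67% × 11% = 6.0434% of Larkspur Ventures LLC.
Direct interest in Larkspur Ventures LLC: 14%.
Aggregating (R3): 10.26% + 6.0434% + 14% = 30.3034%.

30.3034%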